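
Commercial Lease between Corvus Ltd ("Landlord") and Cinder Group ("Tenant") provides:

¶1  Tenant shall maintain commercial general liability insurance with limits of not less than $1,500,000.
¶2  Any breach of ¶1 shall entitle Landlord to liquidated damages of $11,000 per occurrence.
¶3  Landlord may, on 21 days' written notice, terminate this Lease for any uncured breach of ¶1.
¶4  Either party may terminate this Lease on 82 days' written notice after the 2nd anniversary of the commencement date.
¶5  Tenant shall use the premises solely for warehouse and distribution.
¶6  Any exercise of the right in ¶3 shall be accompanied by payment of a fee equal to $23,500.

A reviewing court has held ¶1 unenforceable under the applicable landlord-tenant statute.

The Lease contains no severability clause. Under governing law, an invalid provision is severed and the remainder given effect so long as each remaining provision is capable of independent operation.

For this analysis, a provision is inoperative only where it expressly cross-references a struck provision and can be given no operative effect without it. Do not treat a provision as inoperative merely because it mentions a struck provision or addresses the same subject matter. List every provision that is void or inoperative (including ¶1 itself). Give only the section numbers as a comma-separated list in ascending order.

1, 2, 3, 6

¶1 is struck. ¶2 has no operative effect of its own apart from ¶1 and is therefore inoperative. ¶3 merely fixes the termination right for breach of ¶1; with ¶1 gone it has nothing to operate on and falls away. ¶6 merely fixes the exercise fee for ¶3; with ¶3 gone it has nothing to operate on and falls away. With no severability clause, the stated default rule severs what cannot stand and enforces each remaining provision that can operate on its own. That leaves ¶4 and ¶5 in effect.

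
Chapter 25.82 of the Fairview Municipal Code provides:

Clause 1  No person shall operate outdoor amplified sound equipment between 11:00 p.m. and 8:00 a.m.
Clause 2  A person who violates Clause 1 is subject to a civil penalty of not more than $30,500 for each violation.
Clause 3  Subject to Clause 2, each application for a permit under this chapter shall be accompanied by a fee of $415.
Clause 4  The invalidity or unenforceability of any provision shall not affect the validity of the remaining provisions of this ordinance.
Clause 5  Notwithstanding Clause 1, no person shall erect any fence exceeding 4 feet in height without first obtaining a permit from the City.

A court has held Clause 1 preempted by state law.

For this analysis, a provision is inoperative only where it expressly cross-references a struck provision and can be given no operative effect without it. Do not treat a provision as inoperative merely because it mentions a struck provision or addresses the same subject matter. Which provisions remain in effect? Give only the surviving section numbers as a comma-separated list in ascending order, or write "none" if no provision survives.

Clause 1 is struck. Clause 2 merely fixes the civil penalty for violating Clause 1; with Clause 1 gone it has nothing to operate on and falls away. Clause 5 mentions Clause 1 but its own obligation stands independently of Clause 1, so Clause 5 is not affected. Although Clause 3 refers to Clause 2, its operative terms do not depend on Clause 2, so it remains in effect. Under the severability clause in Clause 4, the remaining provisions continue in force. That leaves Clause 3, Clause 4, and Clause 5 in effect.

3, 4, 5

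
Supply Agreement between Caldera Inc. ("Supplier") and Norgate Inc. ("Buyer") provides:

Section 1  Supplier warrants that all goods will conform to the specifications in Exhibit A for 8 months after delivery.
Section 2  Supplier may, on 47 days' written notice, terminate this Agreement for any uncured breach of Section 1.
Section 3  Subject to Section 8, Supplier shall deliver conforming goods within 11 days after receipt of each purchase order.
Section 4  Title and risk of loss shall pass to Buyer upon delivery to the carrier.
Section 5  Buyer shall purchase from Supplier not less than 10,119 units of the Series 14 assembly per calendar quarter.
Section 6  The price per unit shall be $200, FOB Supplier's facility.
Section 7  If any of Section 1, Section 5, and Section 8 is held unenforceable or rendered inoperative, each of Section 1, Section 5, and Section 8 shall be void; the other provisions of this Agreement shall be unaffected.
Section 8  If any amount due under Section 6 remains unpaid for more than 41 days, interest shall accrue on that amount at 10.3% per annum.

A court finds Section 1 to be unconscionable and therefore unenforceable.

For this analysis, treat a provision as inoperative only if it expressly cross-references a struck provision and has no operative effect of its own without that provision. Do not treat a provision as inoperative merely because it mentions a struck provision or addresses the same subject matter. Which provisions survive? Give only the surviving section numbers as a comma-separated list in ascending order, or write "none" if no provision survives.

3, 4, 6, 7

Section 1 is struck. Section 2 merely fixes the termination right for breach of Section 1; with Section 1 gone it has nothing to operate on and falls away. Section 3 mentions Section 8 but its own obligation stands independently of Section 8, so Section 3 is not affected. Section 7 declares Section 1, Section 5, and Section 8 mutually dependent; since one of them has fallen, all of them are of no effect. That brings down Section 5 and Section 8 as well. The remainder continues in force under Section 7. Section 3, Section 4, Section 6, and Section 7 remain in effect.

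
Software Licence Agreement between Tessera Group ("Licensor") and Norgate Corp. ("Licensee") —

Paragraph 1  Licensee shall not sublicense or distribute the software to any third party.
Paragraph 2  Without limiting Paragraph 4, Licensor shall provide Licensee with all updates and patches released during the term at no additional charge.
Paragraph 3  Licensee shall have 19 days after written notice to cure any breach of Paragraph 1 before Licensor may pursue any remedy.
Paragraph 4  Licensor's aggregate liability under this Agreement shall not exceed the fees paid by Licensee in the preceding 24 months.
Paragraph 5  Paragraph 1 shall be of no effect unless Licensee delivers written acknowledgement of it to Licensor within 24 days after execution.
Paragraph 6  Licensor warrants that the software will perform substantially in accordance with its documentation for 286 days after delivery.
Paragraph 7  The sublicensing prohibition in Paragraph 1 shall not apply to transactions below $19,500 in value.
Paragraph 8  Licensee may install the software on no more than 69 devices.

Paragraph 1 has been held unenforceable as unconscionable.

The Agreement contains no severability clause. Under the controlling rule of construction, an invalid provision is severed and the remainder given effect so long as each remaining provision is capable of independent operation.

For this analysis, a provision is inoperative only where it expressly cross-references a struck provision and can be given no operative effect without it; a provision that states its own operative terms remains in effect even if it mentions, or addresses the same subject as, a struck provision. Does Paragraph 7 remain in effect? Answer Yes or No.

Paragraph 1 is struck. Paragraph 3 operates only by reference to Paragraph 1, so it falls with Paragraph 1. The only function of Paragraph 5 is the acknowledgement condition for Paragraph 1, so it cannot stand once Paragraph 1 is removed. Paragraph 7 operates only by reference to Paragraph 1, so it falls with Paragraph 1. Under the stated default rule, only provisions that cannot operate independently fall away; the rest are enforced. That leaves Paragraph 2, Paragraph 4, Paragraph 6, and Paragraph 8 in effect. Paragraph 7 is among the inoperative provisions, so the answer is no.

No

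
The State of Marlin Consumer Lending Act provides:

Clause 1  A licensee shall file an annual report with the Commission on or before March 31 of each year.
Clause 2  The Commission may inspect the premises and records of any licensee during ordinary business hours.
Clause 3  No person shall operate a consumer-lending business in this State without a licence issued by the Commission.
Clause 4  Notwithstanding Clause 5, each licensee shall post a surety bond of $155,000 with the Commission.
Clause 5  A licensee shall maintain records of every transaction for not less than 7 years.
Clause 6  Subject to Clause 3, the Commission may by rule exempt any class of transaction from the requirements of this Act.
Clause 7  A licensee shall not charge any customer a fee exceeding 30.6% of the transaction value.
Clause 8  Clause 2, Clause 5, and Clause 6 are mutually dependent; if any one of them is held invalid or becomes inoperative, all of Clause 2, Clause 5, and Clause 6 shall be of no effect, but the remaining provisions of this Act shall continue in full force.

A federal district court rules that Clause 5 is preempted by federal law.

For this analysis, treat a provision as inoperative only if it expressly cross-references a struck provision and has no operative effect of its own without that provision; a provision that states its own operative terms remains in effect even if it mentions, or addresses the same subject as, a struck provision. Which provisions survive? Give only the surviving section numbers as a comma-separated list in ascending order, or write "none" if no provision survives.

Clause 5 is struck. Clause 4 mentions Clause 5 but its own obligation stands independently of Clause 5, so Clause 4 is not affected. Nothing else in the Act is defined by reference to Clause 5. Clause 8 declares Clause 2, Clause 5, and Clause 6 mutually dependent; since one of them has fallen, all of them are of no effect. That brings down Clause 2 and Clause 6 as well. The remainder continues in force under Clause 8. That leaves Clause 1, Clause 3, Clause 4, Clause 7, and Clause 8 in effect.

1, 3, 4, 7, 8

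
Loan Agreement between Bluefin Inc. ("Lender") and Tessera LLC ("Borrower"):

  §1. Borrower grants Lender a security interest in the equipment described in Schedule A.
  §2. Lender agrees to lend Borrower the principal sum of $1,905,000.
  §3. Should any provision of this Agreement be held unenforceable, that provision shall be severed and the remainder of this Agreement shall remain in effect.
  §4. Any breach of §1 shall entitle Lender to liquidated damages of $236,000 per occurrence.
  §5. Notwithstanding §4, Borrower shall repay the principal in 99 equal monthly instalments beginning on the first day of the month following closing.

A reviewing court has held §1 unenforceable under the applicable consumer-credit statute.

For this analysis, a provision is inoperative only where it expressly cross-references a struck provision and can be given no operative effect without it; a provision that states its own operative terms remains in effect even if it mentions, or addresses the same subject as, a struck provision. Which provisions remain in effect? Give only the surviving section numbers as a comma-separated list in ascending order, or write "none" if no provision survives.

§1 is struck. §4 has no operative effect of its own apart from §1 and is therefore inoperative. Although §5 refers to §4, its operative terms do not depend on §4, so it remains in effect. §3 is a severability clause and preserves every provision that can still be given independent effect. §2, §3, and §5 remain in effect.

2, 3, 5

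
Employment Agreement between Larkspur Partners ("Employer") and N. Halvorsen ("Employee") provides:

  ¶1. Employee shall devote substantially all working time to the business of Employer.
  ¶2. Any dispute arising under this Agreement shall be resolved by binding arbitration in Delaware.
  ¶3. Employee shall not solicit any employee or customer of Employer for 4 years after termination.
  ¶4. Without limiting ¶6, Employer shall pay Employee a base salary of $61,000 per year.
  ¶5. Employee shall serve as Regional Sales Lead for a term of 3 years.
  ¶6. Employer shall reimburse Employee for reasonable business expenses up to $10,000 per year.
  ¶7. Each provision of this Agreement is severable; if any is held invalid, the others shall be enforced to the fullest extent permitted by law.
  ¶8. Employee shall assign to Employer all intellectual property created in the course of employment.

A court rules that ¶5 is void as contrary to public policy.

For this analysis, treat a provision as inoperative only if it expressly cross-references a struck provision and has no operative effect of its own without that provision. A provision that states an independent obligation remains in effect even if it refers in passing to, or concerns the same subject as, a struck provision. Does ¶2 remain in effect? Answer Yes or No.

¶5 is struck. Nothing else in the Agreement is defined by reference to ¶5. Under the severability clause in ¶7, the remaining provisions continue in force. ¶1, ¶2, ¶3, ¶4, ¶6, ¶7, and ¶8 remain in effect. ¶2 is among the surviving provisions, so the answer is yes.

Yes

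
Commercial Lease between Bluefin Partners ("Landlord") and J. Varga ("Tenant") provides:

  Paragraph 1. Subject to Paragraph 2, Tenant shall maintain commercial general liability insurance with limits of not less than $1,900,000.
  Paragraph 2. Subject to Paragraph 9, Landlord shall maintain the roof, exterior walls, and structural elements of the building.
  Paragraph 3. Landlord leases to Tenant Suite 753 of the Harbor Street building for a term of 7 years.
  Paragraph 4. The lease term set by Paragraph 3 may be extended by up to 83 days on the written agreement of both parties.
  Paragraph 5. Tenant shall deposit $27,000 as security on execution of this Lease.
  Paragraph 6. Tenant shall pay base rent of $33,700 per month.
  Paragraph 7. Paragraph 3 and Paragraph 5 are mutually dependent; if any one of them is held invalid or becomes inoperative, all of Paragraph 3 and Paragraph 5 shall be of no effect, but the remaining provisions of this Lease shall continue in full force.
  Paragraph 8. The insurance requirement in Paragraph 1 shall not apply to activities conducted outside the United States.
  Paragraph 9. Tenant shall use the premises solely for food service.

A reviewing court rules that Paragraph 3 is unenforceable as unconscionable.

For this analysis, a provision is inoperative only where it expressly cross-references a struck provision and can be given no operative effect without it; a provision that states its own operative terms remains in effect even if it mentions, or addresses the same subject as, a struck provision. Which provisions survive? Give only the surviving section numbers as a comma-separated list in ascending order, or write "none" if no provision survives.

Paragraph 3 is struck. The whole of Paragraph 4 is the extension of the lease term, defined by reference to Paragraph 3, so Paragraph 4 cannot stand once Paragraph 3 is removed. Paragraph 7 declares Paragraph 3 and Paragraph 5 mutually dependent; since one of them has fallen, all of them are of no effect. That brings down Paragraph 5 as well. The remainder continues in force under Paragraph 7. Paragraph 1, Paragraph 2, Paragraph 6, Paragraph 7, Paragraph 8, and Paragraph 9 remain in effect.

1, 2, 6, 7, 8, 9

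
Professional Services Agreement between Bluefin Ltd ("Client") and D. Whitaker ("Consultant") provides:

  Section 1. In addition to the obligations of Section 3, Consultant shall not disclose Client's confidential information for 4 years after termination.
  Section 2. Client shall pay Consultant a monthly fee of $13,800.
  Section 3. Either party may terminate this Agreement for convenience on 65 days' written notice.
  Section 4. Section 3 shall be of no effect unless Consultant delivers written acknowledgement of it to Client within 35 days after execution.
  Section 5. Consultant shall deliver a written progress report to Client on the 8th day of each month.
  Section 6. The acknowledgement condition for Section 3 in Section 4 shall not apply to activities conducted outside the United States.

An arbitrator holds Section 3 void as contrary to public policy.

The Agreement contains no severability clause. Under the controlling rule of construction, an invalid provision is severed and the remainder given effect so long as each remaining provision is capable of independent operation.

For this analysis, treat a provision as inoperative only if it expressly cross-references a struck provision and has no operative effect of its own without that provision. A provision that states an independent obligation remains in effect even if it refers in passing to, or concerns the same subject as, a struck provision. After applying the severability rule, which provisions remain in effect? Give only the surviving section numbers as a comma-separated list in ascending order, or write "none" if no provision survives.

1, 2, 5

Section 3 is struck. Section 4 operates only by reference to Section 3, so it falls with Section 3. The whole of Section 6 is the carve-out from the acknowledgement condition for Section 3, defined by reference to Section 4, so Section 6 cannot stand once Section 4 is removed. Although Section 1 refers to Section 3, its operative terms do not depend on Section 3, so it remains in effect. Under the stated default rule, only provisions that cannot operate independently fall away; the rest are enforced. The provisions still in force are Section 1, Section 2, and Section 5.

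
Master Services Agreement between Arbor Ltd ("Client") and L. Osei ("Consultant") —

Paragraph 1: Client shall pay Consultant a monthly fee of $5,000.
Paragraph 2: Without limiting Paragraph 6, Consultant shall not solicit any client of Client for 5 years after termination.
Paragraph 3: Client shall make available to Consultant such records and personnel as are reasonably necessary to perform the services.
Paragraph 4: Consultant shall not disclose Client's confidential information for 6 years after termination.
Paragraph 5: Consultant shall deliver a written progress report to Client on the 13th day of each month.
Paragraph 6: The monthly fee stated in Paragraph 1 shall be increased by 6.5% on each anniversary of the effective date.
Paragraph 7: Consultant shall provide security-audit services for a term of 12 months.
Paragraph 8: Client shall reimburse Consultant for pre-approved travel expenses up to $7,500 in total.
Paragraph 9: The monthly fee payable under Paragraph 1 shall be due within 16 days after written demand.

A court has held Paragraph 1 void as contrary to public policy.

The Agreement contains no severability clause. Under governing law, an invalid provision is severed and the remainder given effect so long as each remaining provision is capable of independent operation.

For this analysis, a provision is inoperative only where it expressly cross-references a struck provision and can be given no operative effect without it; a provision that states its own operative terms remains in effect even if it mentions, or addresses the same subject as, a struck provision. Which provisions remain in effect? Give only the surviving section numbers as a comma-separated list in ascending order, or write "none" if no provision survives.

2, 3, 4, 5, 7, 8

Paragraph 1 is struck. Paragraph 6 does nothing except set the escalation of the monthly fee by reference to Paragraph 1; with Paragraph 1 gone it has no independent effect and is inoperative. Paragraph 9 operates only by reference to Paragraph 1, so it falls with Paragraph 1. Although Paragraph 2 refers to Paragraph 6, its operative terms do not depend on Paragraph 6, so it remains in effect. With no severability clause, the stated default rule severs what cannot stand and enforces each remaining provision that can operate on its own. That leaves Paragraph 2, Paragraph 3, Paragraph 4, Paragraph 5, Paragraph 7, and Paragraph 8 in effect.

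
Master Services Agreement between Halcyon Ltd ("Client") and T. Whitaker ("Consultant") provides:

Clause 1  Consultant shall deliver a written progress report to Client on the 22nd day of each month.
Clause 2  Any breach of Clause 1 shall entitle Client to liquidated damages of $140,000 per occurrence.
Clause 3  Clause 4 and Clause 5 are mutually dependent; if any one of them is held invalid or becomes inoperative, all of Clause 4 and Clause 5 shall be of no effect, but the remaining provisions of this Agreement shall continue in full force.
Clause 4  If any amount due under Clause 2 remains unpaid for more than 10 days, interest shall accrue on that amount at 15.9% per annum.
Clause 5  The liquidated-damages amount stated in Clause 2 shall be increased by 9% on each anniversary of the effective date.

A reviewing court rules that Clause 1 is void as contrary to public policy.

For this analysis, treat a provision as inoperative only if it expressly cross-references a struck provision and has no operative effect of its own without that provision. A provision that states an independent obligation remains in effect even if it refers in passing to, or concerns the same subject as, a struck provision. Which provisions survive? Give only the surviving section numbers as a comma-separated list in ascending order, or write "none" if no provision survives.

Clause 1 is struck. The whole of Clause 2 is the liquidated-damages amount, defined by reference to Clause 1, so Clause 2 cannot stand once Clause 1 is removed. Clause 4 operates only by reference to Clause 2, so it falls with Clause 2. Clause 5 does nothing except set the escalation of the liquidated-damages amount by reference to Clause 2; with Clause 2 gone it has no independent effect and is inoperative. Clause 3 declares Clause 4 and Clause 5 mutually dependent; since one of them has fallen, all of them are of no effect. The remainder continues in force under Clause 3. Only Clause 3 remains in effect.

3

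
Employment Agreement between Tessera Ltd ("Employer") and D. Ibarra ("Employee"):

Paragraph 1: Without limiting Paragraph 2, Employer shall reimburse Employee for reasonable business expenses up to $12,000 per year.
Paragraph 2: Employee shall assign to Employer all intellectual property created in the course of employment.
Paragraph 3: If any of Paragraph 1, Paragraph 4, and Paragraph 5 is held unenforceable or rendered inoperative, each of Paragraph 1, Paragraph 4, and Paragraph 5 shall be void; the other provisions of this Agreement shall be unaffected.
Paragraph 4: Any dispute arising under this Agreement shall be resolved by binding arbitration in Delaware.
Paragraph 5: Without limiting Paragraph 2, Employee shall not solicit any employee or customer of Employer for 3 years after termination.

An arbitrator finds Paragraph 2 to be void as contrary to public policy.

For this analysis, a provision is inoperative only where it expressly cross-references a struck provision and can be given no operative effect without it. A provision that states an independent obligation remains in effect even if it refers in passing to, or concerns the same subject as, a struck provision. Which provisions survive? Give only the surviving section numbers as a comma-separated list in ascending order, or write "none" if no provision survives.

Paragraph 2 is struck. Although Paragraph 5 refers to Paragraph 2, its operative terms do not depend on Paragraph 2, so it remains in effect. Paragraph 1 mentions Paragraph 2 but its own obligation stands independently of Paragraph 2, so Paragraph 1 is not affected. No other provision's operative terms depend on Paragraph 2. Paragraph 3 ties Paragraph 1, Paragraph 4, and Paragraph 5 together, but none of those is affected here; the remaining provisions continue in force under Paragraph 3. The provisions still in force are Paragraph 1, Paragraph 3, Paragraph 4, and Paragraph 5.

1, 3, 4, 5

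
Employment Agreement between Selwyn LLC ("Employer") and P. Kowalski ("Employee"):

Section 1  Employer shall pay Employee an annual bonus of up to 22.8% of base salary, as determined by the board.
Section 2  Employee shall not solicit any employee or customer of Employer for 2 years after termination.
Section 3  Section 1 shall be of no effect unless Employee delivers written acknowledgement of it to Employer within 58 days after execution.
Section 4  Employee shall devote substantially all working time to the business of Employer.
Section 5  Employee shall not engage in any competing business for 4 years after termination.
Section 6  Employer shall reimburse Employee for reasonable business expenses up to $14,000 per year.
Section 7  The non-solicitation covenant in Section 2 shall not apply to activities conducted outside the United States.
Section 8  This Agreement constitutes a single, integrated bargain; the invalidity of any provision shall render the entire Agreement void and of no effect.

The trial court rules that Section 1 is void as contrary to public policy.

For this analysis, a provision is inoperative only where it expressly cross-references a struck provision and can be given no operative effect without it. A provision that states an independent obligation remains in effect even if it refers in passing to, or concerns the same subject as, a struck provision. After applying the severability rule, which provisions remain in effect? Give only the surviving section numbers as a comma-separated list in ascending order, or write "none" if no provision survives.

none

Section 1 is struck. The only function of Section 3 is the acknowledgement condition for Section 1, so it cannot stand once Section 1 is removed. Section 8 provides that the Agreement is not severable, so the invalidity of any one provision voids the entire Agreement. No provision of the Agreement survives.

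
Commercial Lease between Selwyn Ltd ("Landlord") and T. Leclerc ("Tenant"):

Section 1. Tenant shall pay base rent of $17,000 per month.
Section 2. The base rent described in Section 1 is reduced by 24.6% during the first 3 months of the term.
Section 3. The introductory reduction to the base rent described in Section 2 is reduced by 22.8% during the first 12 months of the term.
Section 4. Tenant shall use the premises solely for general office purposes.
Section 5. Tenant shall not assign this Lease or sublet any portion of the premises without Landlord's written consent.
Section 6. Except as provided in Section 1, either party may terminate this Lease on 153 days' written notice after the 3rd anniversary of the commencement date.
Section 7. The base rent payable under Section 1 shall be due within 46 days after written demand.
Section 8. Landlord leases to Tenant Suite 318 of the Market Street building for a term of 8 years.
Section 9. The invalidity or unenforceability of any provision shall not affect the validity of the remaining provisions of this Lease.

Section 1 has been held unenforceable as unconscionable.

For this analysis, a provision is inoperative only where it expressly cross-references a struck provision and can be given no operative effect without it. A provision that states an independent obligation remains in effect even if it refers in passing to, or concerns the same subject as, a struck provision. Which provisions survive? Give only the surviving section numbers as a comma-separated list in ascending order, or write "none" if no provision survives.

Section 1 is struck. Section 2 operates only by reference to Section 1, so it falls with Section 1. The whole of Section 7 is the payment deadline for the base rent, defined by reference to Section 1, so Section 7 cannot stand once Section 1 is removed. The whole of Section 3 is the introductory reduction to the introductory reduction to the base rent, defined by reference to Section 2, so Section 3 cannot stand once Section 2 is removed. Section 6 mentions Section 1 but its own obligation stands independently of Section 1, so Section 6 is not affected. Section 9 is a severability clause and preserves every provision that can still be given independent effect. The provisions still in force are Section 4, Section 5, Section 6, Section 8, and Section 9.

4, 5, 6, 8, 9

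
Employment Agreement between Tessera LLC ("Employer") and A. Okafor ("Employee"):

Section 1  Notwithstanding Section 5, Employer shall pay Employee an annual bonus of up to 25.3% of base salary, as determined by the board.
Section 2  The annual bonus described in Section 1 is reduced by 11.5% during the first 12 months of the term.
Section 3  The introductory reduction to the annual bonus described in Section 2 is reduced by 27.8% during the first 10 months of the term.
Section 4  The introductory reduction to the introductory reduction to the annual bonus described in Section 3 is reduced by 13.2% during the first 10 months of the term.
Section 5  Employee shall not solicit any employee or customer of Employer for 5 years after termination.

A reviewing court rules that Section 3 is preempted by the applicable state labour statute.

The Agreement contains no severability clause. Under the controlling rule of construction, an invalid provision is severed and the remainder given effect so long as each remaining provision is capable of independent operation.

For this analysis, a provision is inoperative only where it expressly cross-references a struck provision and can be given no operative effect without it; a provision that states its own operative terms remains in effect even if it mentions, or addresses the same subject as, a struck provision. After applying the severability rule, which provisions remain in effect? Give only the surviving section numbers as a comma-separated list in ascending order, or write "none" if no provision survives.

Section 3 is struck. The whole of Section 4 is the introductory reduction to the introductory reduction to the introductory reduction to the annual bonus, defined by reference to Section 3, so Section 4 cannot stand once Section 3 is removed. With no severability clause, the stated default rule severs what cannot stand and enforces each remaining provision that can operate on its own. The provisions still in force are Section 1, Section 2, and Section 5.

1, 2, 5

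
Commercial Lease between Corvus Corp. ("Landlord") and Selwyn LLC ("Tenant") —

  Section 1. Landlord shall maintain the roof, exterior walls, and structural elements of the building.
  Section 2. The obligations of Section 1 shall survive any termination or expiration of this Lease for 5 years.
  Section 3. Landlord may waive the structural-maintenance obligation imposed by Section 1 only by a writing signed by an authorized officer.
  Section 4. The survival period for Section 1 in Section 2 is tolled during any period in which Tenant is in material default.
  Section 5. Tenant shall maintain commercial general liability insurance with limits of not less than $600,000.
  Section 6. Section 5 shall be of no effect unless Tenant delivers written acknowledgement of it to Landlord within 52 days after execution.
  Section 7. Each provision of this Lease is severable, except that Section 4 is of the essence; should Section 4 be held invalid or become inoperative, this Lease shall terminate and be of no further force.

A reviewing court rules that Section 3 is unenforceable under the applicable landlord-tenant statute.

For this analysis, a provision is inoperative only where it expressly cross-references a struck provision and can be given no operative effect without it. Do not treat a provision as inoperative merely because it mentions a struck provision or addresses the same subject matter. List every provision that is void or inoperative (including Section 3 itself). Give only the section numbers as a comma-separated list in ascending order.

Section 3 is struck. No other provision's operative terms depend on Section 3. Section 7 makes Section 4 an essential term, but Section 4 is unaffected, so the severability proviso in Section 7 preserves the remaining provisions. The provisions still in force are Section 1, Section 2, Section 4, Section 5, Section 6, and Section 7.

3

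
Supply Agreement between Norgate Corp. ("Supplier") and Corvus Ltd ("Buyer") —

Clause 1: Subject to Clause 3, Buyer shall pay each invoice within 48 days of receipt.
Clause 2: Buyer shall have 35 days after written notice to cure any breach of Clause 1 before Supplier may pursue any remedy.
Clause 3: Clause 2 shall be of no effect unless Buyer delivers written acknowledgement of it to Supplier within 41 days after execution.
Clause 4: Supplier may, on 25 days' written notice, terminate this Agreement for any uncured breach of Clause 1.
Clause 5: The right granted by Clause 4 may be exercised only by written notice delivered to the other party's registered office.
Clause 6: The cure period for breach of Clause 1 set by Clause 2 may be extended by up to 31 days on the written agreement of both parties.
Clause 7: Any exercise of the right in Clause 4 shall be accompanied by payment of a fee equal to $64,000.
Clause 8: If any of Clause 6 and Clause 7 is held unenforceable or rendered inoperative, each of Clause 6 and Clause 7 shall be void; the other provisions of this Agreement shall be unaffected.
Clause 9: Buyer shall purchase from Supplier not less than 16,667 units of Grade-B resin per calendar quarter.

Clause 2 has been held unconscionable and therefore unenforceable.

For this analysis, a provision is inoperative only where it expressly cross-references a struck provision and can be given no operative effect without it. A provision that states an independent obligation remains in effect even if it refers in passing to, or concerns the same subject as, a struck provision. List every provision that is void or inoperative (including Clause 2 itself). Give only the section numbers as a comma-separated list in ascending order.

Clause 2 is struck. The only function of Clause 3 is the acknowledgement condition for Clause 2, so it cannot stand once Clause 2 is removed. Clause 6 operates only by reference to Clause 2, so it falls with Clause 2. Although Clause 1 refers to Clause 3, its operative terms do not depend on Clause 3, so it remains in effect. Clause 8 declares Clause 6 and Clause 7 mutually dependent; since one of them has fallen, all of them are of no effect. That brings down Clause 7 as well. The remainder continues in force under Clause 8. The provisions still in force are Clause 1, Clause 4, Clause 5, Clause 8, and Clause 9.

2, 3, 6, 7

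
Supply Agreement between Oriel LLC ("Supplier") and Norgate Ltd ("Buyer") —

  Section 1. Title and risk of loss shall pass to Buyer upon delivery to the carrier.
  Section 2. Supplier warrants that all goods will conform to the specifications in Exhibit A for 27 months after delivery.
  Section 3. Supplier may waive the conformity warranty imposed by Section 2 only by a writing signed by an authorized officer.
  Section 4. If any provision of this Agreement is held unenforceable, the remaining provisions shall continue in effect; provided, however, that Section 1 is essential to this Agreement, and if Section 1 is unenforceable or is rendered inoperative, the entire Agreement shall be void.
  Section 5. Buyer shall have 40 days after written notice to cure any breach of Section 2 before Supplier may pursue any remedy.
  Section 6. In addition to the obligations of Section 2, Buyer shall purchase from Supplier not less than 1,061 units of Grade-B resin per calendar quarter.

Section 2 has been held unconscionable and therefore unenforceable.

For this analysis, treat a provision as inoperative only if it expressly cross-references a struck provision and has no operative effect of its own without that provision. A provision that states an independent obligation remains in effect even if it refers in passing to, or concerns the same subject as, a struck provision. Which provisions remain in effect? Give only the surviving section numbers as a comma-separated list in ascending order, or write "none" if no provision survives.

1, 4, 6

Section 2 is struck. Section 3 merely fixes the waiver condition for Section 2; with Section 2 gone it has nothing to operate on and falls away. Section 5 has no operative effect of its own apart from Section 2 and is therefore inoperative. Although Section 6 refers to Section 2, its operative terms do not depend on Section 2, so it remains in effect. Section 4 makes Section 1 an essential term, but Section 1 is unaffected, so the severability proviso in Section 4 preserves the remaining provisions. That leaves Section 1, Section 4, and Section 6 in effect.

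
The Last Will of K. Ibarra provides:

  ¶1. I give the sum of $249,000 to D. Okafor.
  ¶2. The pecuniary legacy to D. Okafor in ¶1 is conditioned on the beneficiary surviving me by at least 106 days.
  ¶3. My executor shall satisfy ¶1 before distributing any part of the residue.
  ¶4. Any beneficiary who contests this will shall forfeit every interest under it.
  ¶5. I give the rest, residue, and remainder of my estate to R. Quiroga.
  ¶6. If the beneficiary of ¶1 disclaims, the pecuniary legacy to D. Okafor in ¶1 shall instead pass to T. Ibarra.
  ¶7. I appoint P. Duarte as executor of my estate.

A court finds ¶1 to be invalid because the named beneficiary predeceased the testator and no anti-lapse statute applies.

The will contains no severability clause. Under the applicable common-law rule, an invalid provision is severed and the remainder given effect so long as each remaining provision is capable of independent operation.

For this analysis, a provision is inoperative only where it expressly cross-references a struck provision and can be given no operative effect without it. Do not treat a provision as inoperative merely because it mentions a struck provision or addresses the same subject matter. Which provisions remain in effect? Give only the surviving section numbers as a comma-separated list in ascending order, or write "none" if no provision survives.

¶1 is struck. ¶2 merely fixes the survivorship condition on ¶1; with ¶1 gone it has nothing to operate on and falls away. The only function of ¶3 is the priority direction for ¶1, so it cannot stand once ¶1 is removed. ¶6 has no operative effect of its own apart from ¶1 and is therefore inoperative. With no severability clause, the stated default rule severs what cannot stand and enforces each remaining provision that can operate on its own. That leaves ¶4, ¶5, and ¶7 in effect.

4, 5, 7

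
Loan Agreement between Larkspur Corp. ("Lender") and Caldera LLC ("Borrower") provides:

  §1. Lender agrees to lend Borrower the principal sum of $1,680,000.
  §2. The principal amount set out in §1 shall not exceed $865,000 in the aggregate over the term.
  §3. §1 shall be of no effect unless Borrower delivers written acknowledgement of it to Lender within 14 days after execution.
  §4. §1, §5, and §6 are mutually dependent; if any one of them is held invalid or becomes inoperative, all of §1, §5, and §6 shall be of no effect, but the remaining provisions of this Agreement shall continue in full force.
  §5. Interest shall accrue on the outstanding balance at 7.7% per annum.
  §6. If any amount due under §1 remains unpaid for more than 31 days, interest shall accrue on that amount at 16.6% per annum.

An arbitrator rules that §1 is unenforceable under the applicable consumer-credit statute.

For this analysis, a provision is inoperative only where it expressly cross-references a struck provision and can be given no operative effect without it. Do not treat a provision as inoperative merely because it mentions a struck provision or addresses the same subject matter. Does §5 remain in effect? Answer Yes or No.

No

§1 is struck. §2 operates only by reference to §1, so it falls with §1. §3 merely fixes the acknowledgement condition for §1; with §1 gone it has nothing to operate on and falls away. §6 has no operative effect of its own apart from §1 and is therefore inoperative. §4 declares §1, §5, and §6 mutually dependent; since one of them has fallen, all of them are of no effect. That brings down §5 as well. The remainder continues in force under §4. Only §4 remains in effect. §5 is among the inoperative provisions, so the answer is no.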